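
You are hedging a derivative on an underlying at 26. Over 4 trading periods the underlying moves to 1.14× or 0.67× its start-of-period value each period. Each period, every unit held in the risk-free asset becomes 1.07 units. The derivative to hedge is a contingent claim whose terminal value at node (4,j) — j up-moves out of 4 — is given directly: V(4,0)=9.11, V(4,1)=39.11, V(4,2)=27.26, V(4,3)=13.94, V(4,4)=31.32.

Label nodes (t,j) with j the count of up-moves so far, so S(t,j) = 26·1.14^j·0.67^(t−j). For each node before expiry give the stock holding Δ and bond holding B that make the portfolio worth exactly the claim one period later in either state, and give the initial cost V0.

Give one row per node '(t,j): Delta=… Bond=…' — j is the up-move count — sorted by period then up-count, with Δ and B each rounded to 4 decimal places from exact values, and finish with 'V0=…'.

No-arbitrage ⇒ martingale measure with p* = (R−d)/(u−d) = 0.8511.
Terminal values V(4,·): V(4,0)=9.1100, V(4,1)=39.1100, V(4,2)=27.2600, V(4,3)=13.9400, V(4,4)=31.3200
Node (3,0) S=7.8198: V=(p*·39.1100+(1−p*)·9.1100)/1.07=32.3756; Δ=(39.1100−9.1100)/(8.9146−5.2393)=8.1625; B=V−Δ·S=-31.4542
Node (3,1) S=13.3054: V=(p*·27.2600+(1−p*)·39.1100)/1.07=27.1261; Δ=(27.2600−39.1100)/(15.1682−8.9146)=-1.8949; B=V−Δ·S=52.3388
Node (3,2) S=22.6390: V=(p*·13.9400+(1−p*)·27.2600)/1.07=14.8821; Δ=(13.9400−27.2600)/(25.8085−15.1682)=-1.2518; B=V−Δ·S=43.2225
Node (3,3) S=38.5201: V=(p*·31.3200+(1−p*)·13.9400)/1.07=26.8519; Δ=(31.3200−13.9400)/(43.9130−25.8085)=0.9600; B=V−Δ·S=-10.1269
Node (2,0) S=11.6714: V=(p*·27.1261+(1−p*)·32.3756)/1.07=26.0822; Δ=(27.1261−32.3756)/(13.3054−7.8198)=-0.9570; B=V−Δ·S=37.2514
Node (2,1) S=19.8588: V=(p*·14.8821+(1−p*)·27.1261)/1.07=15.6128; Δ=(14.8821−27.1261)/(22.6390−13.3054)=-1.3118; B=V−Δ·S=41.6638
Node (2,2) S=33.7896: V=(p*·26.8519+(1−p*)·14.8821)/1.07=23.4291; Δ=(26.8519−14.8821)/(38.5201−22.6390)=0.7537; B=V−Δ·S=-2.0385
Node (1,0) S=17.4200: V=(p*·15.6128+(1−p*)·26.0822)/1.07=16.0486; Δ=(15.6128−26.0822)/(19.8588−11.6714)=-1.2787; B=V−Δ·S=38.3240
Node (1,1) S=29.6400: V=(p*·23.4291+(1−p*)·15.6128)/1.07=20.8084; Δ=(23.4291−15.6128)/(33.7896−19.8588)=0.5611; B=V−Δ·S=4.1779
Node (0,0) S=26.0000: V=(p*·20.8084+(1−p*)·16.0486)/1.07=18.7846; Δ=(20.8084−16.0486)/(29.6400−17.4200)=0.3895; B=V−Δ·S=8.6574
Check: Δ(0,0)·S0 + B(0,0) = 18.7846 = V0.

(0,0): Delta=0.3895 Bond=8.6574
(1,0): Delta=-1.2787 Bond=38.3240
(1,1): Delta=0.5611 Bond=4.1779
(2,0): Delta=-0.9570 Bond=37.2514
(2,1): Delta=-1.3118 Bond=41.6638
(2,2): Delta=0.7537 Bond=-2.0385
(3,0): Delta=8.1625 Bond=-31.4542
(3,1): Delta=-1.8949 Bond=52.3388
(3,2): Delta=-1.2518 Bond=43.2225
(3,3): Delta=0.9600 Bond=-10.1269
V0=18.7846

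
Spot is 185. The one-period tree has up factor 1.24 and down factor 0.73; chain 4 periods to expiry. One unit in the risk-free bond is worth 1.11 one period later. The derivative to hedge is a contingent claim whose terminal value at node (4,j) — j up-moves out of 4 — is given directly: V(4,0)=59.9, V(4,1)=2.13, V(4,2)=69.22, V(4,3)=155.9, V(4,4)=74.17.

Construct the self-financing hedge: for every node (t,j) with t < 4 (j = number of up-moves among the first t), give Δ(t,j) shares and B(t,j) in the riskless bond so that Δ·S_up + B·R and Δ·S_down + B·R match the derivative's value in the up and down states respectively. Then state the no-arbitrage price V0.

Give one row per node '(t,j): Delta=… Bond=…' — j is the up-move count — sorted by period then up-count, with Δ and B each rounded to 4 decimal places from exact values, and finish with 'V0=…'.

Since d<R<u, set p* = (R−d)/(u−d) = 0.7451; price each node as the discounted p*-expectation of its children.
Terminal payoffs: V(4,0)=59.9000, V(4,1)=2.1300, V(4,2)=69.2200, V(4,3)=155.9000, V(4,4)=74.1700
Node (3,0) S=71.9681: V=(p*·2.1300+(1−p*)·59.9000)/1.11=15.1853; Δ=(2.1300−59.9000)/(89.2405−52.5367)=-1.5740; B=V−Δ·S=128.4598
Node (3,1) S=122.2473: V=(p*·69.2200+(1−p*)·2.1300)/1.11=46.9537; Δ=(69.2200−2.1300)/(151.5866−89.2405)=1.0761; B=V−Δ·S=-84.5953
Node (3,2) S=207.6529: V=(p*·155.9000+(1−p*)·69.2200)/1.11=120.5451; Δ=(155.9000−69.2200)/(257.4896−151.5866)=0.8185; B=V−Δ·S=-49.4157
Node (3,3) S=352.7254: V=(p*·74.1700+(1−p*)·155.9000)/1.11=85.5884; Δ=(74.1700−155.9000)/(437.3795−257.4896)=-0.4543; B=V−Δ·S=245.8433
Node (2,0) S=98.5865: V=(p*·46.9537+(1−p*)·15.1853)/1.11=35.0053; Δ=(46.9537−15.1853)/(122.2473−71.9681)=0.6318; B=V−Δ·S=-27.2857
Node (2,1) S=167.4620: V=(p*·120.5451+(1−p*)·46.9537)/1.11=91.6996; Δ=(120.5451−46.9537)/(207.6529−122.2473)=0.8617; B=V−Δ·S=-52.5973
Node (2,2) S=284.4560: V=(p*·85.5884+(1−p*)·120.5451)/1.11=85.1342; Δ=(85.5884−120.5451)/(352.7254−207.6529)=-0.2410; B=V−Δ·S=153.6768
Node (1,0) S=135.0500: V=(p*·91.6996+(1−p*)·35.0053)/1.11=69.5929; Δ=(91.6996−35.0053)/(167.4620−98.5865)=0.8231; B=V−Δ·S=-41.5724
Node (1,1) S=229.4000: V=(p*·85.1342+(1−p*)·91.6996)/1.11=78.2052; Δ=(85.1342−91.6996)/(284.4560−167.4620)=-0.0561; B=V−Δ·S=91.0785
Node (0,0) S=185.0000: V=(p*·78.2052+(1−p*)·69.5929)/1.11=68.4774; Δ=(78.2052−69.5929)/(229.4000−135.0500)=0.0913; B=V−Δ·S=51.5906
Self-financing check: at every node Δ·S+B equals the discounted successor values.

(0,0): Delta=0.0913 Bond=51.5906
(1,0): Delta=0.8231 Bond=-41.5724
(1,1): Delta=-0.0561 Bond=91.0785
(2,0): Delta=0.6318 Bond=-27.2857
(2,1): Delta=0.8617 Bond=-52.5973
(2,2): Delta=-0.2410 Bond=153.6768
(3,0): Delta=-1.5740 Bond=128.4598
(3,1): Delta=1.0761 Bond=-84.5953
(3,2): Delta=0.8185 Bond=-49.4157
(3,3): Delta=-0.4543 Bond=245.8433
V0=68.4774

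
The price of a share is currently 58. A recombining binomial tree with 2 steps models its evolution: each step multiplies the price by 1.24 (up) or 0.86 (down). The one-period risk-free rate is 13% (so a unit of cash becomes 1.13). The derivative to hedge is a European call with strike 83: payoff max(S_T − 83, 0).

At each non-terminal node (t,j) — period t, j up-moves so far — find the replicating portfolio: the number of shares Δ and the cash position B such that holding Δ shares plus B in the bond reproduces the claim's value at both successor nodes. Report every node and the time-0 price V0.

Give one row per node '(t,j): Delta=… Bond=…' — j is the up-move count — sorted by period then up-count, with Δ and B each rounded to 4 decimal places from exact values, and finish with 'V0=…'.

No-arbitrage ⇒ martingale measure with p* = (R−d)/(u−d) = 0.7105.
Terminal payoffs: V(2,0)=0.0000, V(2,1)=0.0000, V(2,2)=6.1808
Node (1,0) S=49.8800: V=(p*·0.0000+(1−p*)·0.0000)/1.13=0.0000; Δ=(0.0000−0.0000)/(61.8512−42.8968)=0.0000; B=V−Δ·S=0.0000
Node (1,1) S=71.9200: V=(p*·6.1808+(1−p*)·0.0000)/1.13=3.8864; Δ=(6.1808−0.0000)/(89.1808−61.8512)=0.2262; B=V−Δ·S=-12.3789
Node (0,0) S=58.0000: V=(p*·3.8864+(1−p*)·0.0000)/1.13=2.4437; Δ=(3.8864−0.0000)/(71.9200−49.8800)=0.1763; B=V−Δ·S=-7.7836
The time-0 hedge costs 2.4437, which is the no-arbitrage price.

(0,0): Delta=0.1763 Bond=-7.7836
(1,0): Delta=0.0000 Bond=0.0000
(1,1): Delta=0.2262 Bond=-12.3789
V0=2.4437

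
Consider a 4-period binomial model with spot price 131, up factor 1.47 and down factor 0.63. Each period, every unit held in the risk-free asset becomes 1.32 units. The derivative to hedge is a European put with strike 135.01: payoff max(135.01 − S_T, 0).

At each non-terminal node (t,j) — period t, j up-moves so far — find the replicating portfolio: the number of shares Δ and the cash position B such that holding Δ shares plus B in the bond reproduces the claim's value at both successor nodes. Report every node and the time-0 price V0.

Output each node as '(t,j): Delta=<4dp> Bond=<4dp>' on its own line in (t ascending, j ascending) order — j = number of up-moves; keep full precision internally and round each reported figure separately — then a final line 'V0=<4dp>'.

(0,0): Delta=-0.0529 Bond=8.4684
(1,0): Delta=-0.2897 Bond=30.7245
(1,1): Delta=-0.0308 Bond=6.9291
(2,0): Delta=-1.0000 Bond=77.4851
(2,1): Delta=-0.2236 Bond=32.5284
(2,2): Delta=-0.0129 Bond=4.0634
(3,0): Delta=-1.0000 Bond=102.2803
(3,1): Delta=-1.0000 Bond=102.2803
(3,2): Delta=-0.1512 Bond=30.0369
(3,3): Delta=0.0000 Bond=0.0000
V0=1.5370

Risk-neutral probability p* = (R−d)/(u−d) = (1.32−0.63)/(1.47−0.63) = 0.8214.
At expiry t=4: V(4,0)=114.3736, V(4,1)=86.8584, V(4,2)=22.6564, V(4,3)=0.0000, V(4,4)=0.0000
  t=3,j=0: stock 32.7562 → up 48.1516 (V=86.8584), down 20.6364 (V=114.3736). Price 69.5241; hedge Δ=-1.0000, bond B=102.2803.
  t=3,j=1: stock 76.4310 → up 112.3536 (V=22.6564), down 48.1516 (V=86.8584). Price 25.8493; hedge Δ=-1.0000, bond B=102.2803.
  t=3,j=2: stock 178.3391 → up 262.1584 (V=0.0000), down 112.3536 (V=22.6564). Price 3.0650; hedge Δ=-0.1512, bond B=30.0369.
  t=3,j=3: stock 416.1245 → up 611.7030 (V=0.0000), down 262.1584 (V=0.0000). Price 0.0000; hedge Δ=0.0000, bond B=0.0000.
  t=2,j=0: stock 51.9939 → up 76.4310 (V=25.8493), down 32.7562 (V=69.5241). Price 25.4912; hedge Δ=-1.0000, bond B=77.4851.
  t=2,j=1: stock 121.3191 → up 178.3391 (V=3.0650), down 76.4310 (V=25.8493). Price 5.4042; hedge Δ=-0.2236, bond B=32.5284.
  t=2,j=2: stock 283.0779 → up 416.1245 (V=0.0000), down 178.3391 (V=3.0650). Price 0.4146; hedge Δ=-0.0129, bond B=4.0634.
  t=1,j=0: stock 82.5300 → up 121.3191 (V=5.4042), down 51.9939 (V=25.4912). Price 6.8115; hedge Δ=-0.2897, bond B=30.7245.
  t=1,j=1: stock 192.5700 → up 283.0779 (V=0.4146), down 121.3191 (V=5.4042). Price 0.9891; hedge Δ=-0.0308, bond B=6.9291.
  t=0,j=0: stock 131.0000 → up 192.5700 (V=0.9891), down 82.5300 (V=6.8115). Price 1.5370; hedge Δ=-0.0529, bond B=8.4684.
Each (Δ,B) replicates both successor values, so the strategy is self-financing and V0 is arbitrage-free.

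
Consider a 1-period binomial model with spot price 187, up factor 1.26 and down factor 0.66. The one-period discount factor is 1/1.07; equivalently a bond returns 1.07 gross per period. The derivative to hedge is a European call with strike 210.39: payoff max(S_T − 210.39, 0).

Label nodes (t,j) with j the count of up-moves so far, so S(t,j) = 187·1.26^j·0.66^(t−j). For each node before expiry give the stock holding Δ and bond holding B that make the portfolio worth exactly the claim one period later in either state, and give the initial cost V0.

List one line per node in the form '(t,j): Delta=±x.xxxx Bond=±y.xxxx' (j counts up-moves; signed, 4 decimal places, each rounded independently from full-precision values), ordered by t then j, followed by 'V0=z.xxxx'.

(0,0): Delta=0.2249 Bond=-25.9374
V0=16.1126

Since d<R<u, set p* = (R−d)/(u−d) = 0.6833; price each node as the discounted p*-expectation of its children.
Terminal payoffs: V(1,0)=0.0000, V(1,1)=25.2300
Node (0,0) S=187.0000: V=(p*·25.2300+(1−p*)·0.0000)/1.07=16.1126; Δ=(25.2300−0.0000)/(235.6200−123.4200)=0.2249; B=V−Δ·S=-25.9374
The time-0 hedge costs 16.1126, which is the no-arbitrage price.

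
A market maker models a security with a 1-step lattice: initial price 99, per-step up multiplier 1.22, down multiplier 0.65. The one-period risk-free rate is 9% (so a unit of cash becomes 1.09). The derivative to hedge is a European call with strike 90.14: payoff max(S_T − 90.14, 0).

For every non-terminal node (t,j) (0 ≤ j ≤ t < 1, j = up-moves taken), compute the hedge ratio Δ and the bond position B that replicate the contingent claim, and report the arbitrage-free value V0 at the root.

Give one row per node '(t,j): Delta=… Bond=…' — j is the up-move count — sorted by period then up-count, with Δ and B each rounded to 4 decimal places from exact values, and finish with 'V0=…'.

(0,0): Delta=0.5430 Bond=-32.0554
V0=21.6990

Under the risk-neutral measure, an up-move has probability p* = (R−d)/(u−d) = 0.7719 and values discount at R = 1.09.
At expiry t=1: V(1,0)=0.0000, V(1,1)=30.6400
(0,0): S=99.0000. Δ = (V_up−V_dn)/(S_up−S_dn) = (30.6400−0.0000)/(120.7800−64.3500) = 0.5430. V = [p*·30.6400 + (1−p*)·0.0000]/1.09 = 21.6990. B = V − Δ·S = -32.0554.
Check: Δ(0,0)·S0 + B(0,0) = 21.6990 = V0.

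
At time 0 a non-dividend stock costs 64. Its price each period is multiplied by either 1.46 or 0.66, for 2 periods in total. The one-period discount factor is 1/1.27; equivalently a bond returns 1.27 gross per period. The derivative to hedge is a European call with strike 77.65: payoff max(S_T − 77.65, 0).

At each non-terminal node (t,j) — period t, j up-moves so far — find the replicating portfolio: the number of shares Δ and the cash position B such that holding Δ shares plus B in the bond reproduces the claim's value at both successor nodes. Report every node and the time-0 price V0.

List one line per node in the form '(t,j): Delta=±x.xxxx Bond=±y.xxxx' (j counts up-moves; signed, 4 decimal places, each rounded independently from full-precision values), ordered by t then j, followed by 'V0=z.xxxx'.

(0,0): Delta=0.6892 Bond=-22.9224
(1,0): Delta=0.0000 Bond=0.0000
(1,1): Delta=0.7862 Bond=-38.1789
V0=21.1858

The replicating-portfolio and risk-neutral prices coincide; use p* = (1.27−0.66)/(1.46−0.66) = 0.7625 for the latter.
At expiry t=2: V(2,0)=0.0000, V(2,1)=0.0000, V(2,2)=58.7724
Node (1,0) S=42.2400: V=(p*·0.0000+(1−p*)·0.0000)/1.27=0.0000; Δ=(0.0000−0.0000)/(61.6704−27.8784)=0.0000; B=V−Δ·S=0.0000
Node (1,1) S=93.4400: V=(p*·58.7724+(1−p*)·0.0000)/1.27=35.2866; Δ=(58.7724−0.0000)/(136.4224−61.6704)=0.7862; B=V−Δ·S=-38.1789
Node (0,0) S=64.0000: V=(p*·35.2866+(1−p*)·0.0000)/1.27=21.1858; Δ=(35.2866−0.0000)/(93.4400−42.2400)=0.6892; B=V−Δ·S=-22.9224
Self-financing check: at every node Δ·S+B equals the discounted successor values.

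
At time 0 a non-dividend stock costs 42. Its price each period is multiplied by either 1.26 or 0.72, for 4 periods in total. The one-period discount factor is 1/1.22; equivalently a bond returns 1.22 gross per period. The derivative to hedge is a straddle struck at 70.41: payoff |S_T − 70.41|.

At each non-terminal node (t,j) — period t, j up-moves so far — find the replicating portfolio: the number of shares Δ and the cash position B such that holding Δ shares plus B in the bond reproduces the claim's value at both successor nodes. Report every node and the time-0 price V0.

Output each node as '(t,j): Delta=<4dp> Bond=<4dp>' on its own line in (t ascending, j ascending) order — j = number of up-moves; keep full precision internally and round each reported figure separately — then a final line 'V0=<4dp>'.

(0,0): Delta=0.3666 Bond=-2.0915
(1,0): Delta=-1.0000 Bond=38.7753
(1,1): Delta=0.4291 Bond=-5.8578
(2,0): Delta=-1.0000 Bond=47.3058
(2,1): Delta=-1.0000 Bond=47.3058
(2,2): Delta=0.4944 Bond=-11.5027
(3,0): Delta=-1.0000 Bond=57.7131
(3,1): Delta=-1.0000 Bond=57.7131
(3,2): Delta=-1.0000 Bond=57.7131
(3,3): Delta=0.5628 Bond=-19.7730
V0=13.3070

Risk-neutral probability p* = (R−d)/(u−d) = (1.22−0.72)/(1.26−0.72) = 0.9259.
At expiry t=4: V(4,0)=59.1230, V(4,1)=50.6577, V(4,2)=35.8435, V(4,3)=9.9186, V(4,4)=35.4499
(3,0): S=15.6764. Δ = (V_up−V_dn)/(S_up−S_dn) = (50.6577−59.1230)/(19.7523−11.2870) = -1.0000. V = [p*·50.6577 + (1−p*)·59.1230]/1.22 = 42.0367. B = V − Δ·S = 57.7131.
(3,1): S=27.4337. Δ = (V_up−V_dn)/(S_up−S_dn) = (35.8435−50.6577)/(34.5665−19.7523) = -1.0000. V = [p*·35.8435 + (1−p*)·50.6577]/1.22 = 30.2794. B = V − Δ·S = 57.7131.
(3,2): S=48.0090. Δ = (V_up−V_dn)/(S_up−S_dn) = (9.9186−35.8435)/(60.4914−34.5665) = -1.0000. V = [p*·9.9186 + (1−p*)·35.8435]/1.22 = 9.7041. B = V − Δ·S = 57.7131.
(3,3): S=84.0158. Δ = (V_up−V_dn)/(S_up−S_dn) = (35.4499−9.9186)/(105.8599−60.4914) = 0.5628. V = [p*·35.4499 + (1−p*)·9.9186]/1.22 = 27.5071. B = V − Δ·S = -19.7730.
(2,0): S=21.7728. Δ = (V_up−V_dn)/(S_up−S_dn) = (30.2794−42.0367)/(27.4337−15.6764) = -1.0000. V = [p*·30.2794 + (1−p*)·42.0367]/1.22 = 25.5330. B = V − Δ·S = 47.3058.
(2,1): S=38.1024. Δ = (V_up−V_dn)/(S_up−S_dn) = (9.7041−30.2794)/(48.0090−27.4337) = -1.0000. V = [p*·9.7041 + (1−p*)·30.2794]/1.22 = 9.2034. B = V − Δ·S = 47.3058.
(2,2): S=66.6792. Δ = (V_up−V_dn)/(S_up−S_dn) = (27.5071−9.7041)/(84.0158−48.0090) = 0.4944. V = [p*·27.5071 + (1−p*)·9.7041]/1.22 = 21.4659. B = V − Δ·S = -11.5027.
(1,0): S=30.2400. Δ = (V_up−V_dn)/(S_up−S_dn) = (9.2034−25.5330)/(38.1024−21.7728) = -1.0000. V = [p*·9.2034 + (1−p*)·25.5330]/1.22 = 8.5353. B = V − Δ·S = 38.7753.
(1,1): S=52.9200. Δ = (V_up−V_dn)/(S_up−S_dn) = (21.4659−9.2034)/(66.6792−38.1024) = 0.4291. V = [p*·21.4659 + (1−p*)·9.2034]/1.22 = 16.8505. B = V − Δ·S = -5.8578.
(0,0): S=42.0000. Δ = (V_up−V_dn)/(S_up−S_dn) = (16.8505−8.5353)/(52.9200−30.2400) = 0.3666. V = [p*·16.8505 + (1−p*)·8.5353]/1.22 = 13.3070. B = V − Δ·S = -2.0915.
Check: Δ(0,0)·S0 + B(0,0) = 13.3070 = V0.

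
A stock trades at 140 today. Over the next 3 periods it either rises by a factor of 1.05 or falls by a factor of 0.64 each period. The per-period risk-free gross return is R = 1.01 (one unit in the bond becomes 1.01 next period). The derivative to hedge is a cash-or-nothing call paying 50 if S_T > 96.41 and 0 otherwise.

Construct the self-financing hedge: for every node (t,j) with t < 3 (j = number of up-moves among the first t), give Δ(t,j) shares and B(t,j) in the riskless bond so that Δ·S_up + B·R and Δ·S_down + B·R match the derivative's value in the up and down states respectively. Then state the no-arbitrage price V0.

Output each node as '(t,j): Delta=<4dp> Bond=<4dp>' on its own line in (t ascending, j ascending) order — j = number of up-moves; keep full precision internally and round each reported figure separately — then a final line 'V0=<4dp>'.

(0,0): Delta=0.1504 Bond=26.1832
(1,0): Delta=1.2161 Bond=-69.0464
(1,1): Delta=0.0801 Bond=36.7684
(2,0): Delta=0.0000 Bond=0.0000
(2,1): Delta=1.2963 Bond=-77.2760
(2,2): Delta=0.0000 Bond=49.5050
V0=47.2339

The replicating-portfolio and risk-neutral prices coincide; use p* = (1.01−0.64)/(1.05−0.64) = 0.9024 for the latter.
Terminal payoffs: V(3,0)=0.0000, V(3,1)=0.0000, V(3,2)=50.0000, V(3,3)=50.0000
(2,0): S=57.3440. Δ = (V_up−V_dn)/(S_up−S_dn) = (0.0000−0.0000)/(60.2112−36.7002) = 0.0000. V = [p*·0.0000 + (1−p*)·0.0000]/1.01 = 0.0000. B = V − Δ·S = 0.0000.
(2,1): S=94.0800. Δ = (V_up−V_dn)/(S_up−S_dn) = (50.0000−0.0000)/(98.7840−60.2112) = 1.2963. V = [p*·50.0000 + (1−p*)·0.0000]/1.01 = 44.6752. B = V − Δ·S = -77.2760.
(2,2): S=154.3500. Δ = (V_up−V_dn)/(S_up−S_dn) = (50.0000−50.0000)/(162.0675−98.7840) = 0.0000. V = [p*·50.0000 + (1−p*)·50.0000]/1.01 = 49.5050. B = V − Δ·S = 49.5050.
(1,0): S=89.6000. Δ = (V_up−V_dn)/(S_up−S_dn) = (44.6752−0.0000)/(94.0800−57.3440) = 1.2161. V = [p*·44.6752 + (1−p*)·0.0000]/1.01 = 39.9175. B = V − Δ·S = -69.0464.
(1,1): S=147.0000. Δ = (V_up−V_dn)/(S_up−S_dn) = (49.5050−44.6752)/(154.3500−94.0800) = 0.0801. V = [p*·49.5050 + (1−p*)·44.6752]/1.01 = 48.5483. B = V − Δ·S = 36.7684.
(0,0): S=140.0000. Δ = (V_up−V_dn)/(S_up−S_dn) = (48.5483−39.9175)/(147.0000−89.6000) = 0.1504. V = [p*·48.5483 + (1−p*)·39.9175]/1.01 = 47.2339. B = V − Δ·S = 26.1832.
The time-0 hedge costs 47.2339, which is the no-arbitrage price.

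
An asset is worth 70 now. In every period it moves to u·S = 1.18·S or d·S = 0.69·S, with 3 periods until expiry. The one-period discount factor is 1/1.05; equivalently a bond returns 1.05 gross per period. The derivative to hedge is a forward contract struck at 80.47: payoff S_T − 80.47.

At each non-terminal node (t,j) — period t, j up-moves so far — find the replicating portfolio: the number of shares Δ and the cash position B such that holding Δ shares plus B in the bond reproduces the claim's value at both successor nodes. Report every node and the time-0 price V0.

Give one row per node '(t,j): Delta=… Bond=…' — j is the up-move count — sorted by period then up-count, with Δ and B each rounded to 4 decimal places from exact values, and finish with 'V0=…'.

Risk-neutral probability p* = (R−d)/(u−d) = (1.05−0.69)/(1.18−0.69) = 0.7347.
Terminal payoffs: V(3,0)=-57.4744, V(3,1)=-41.1441, V(3,2)=-13.2171, V(3,3)=34.5422
Node (2,0) S=33.3270: V=(p*·-41.1441+(1−p*)·-57.4744)/1.05=-43.3111; Δ=(-41.1441−-57.4744)/(39.3259−22.9956)=1.0000; B=V−Δ·S=-76.6381
Node (2,1) S=56.9940: V=(p*·-13.2171+(1−p*)·-41.1441)/1.05=-19.6441; Δ=(-13.2171−-41.1441)/(67.2529−39.3259)=1.0000; B=V−Δ·S=-76.6381
Node (2,2) S=97.4680: V=(p*·34.5422+(1−p*)·-13.2171)/1.05=20.8299; Δ=(34.5422−-13.2171)/(115.0122−67.2529)=1.0000; B=V−Δ·S=-76.6381
Node (1,0) S=48.3000: V=(p*·-19.6441+(1−p*)·-43.3111)/1.05=-24.6887; Δ=(-19.6441−-43.3111)/(56.9940−33.3270)=1.0000; B=V−Δ·S=-72.9887
Node (1,1) S=82.6000: V=(p*·20.8299+(1−p*)·-19.6441)/1.05=9.6113; Δ=(20.8299−-19.6441)/(97.4680−56.9940)=1.0000; B=V−Δ·S=-72.9887
Node (0,0) S=70.0000: V=(p*·9.6113+(1−p*)·-24.6887)/1.05=0.4870; Δ=(9.6113−-24.6887)/(82.6000−48.3000)=1.0000; B=V−Δ·S=-69.5130
The time-0 hedge costs 0.4870, which is the no-arbitrage price.

(0,0): Delta=1.0000 Bond=-69.5130
(1,0): Delta=1.0000 Bond=-72.9887
(1,1): Delta=1.0000 Bond=-72.9887
(2,0): Delta=1.0000 Bond=-76.6381
(2,1): Delta=1.0000 Bond=-76.6381
(2,2): Delta=1.0000 Bond=-76.6381
V0=0.4870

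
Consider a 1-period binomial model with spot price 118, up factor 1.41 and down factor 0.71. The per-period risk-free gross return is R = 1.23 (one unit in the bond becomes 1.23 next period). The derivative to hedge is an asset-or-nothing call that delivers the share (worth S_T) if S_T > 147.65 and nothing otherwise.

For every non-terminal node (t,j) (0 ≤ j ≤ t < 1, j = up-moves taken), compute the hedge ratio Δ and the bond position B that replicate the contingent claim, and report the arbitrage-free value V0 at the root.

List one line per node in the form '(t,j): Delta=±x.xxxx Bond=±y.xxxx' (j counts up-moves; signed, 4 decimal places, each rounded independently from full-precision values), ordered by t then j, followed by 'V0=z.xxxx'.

(0,0): Delta=2.0143 Bond=-137.2007
V0=100.4850

Risk-neutral probability p* = (R−d)/(u−d) = (1.23−0.71)/(1.41−0.71) = 0.7429.
Terminal payoffs: V(1,0)=0.0000, V(1,1)=166.3800
(0,0): S=118.0000. Δ = (V_up−V_dn)/(S_up−S_dn) = (166.3800−0.0000)/(166.3800−83.7800) = 2.0143. V = [p*·166.3800 + (1−p*)·0.0000]/1.23 = 100.4850. B = V − Δ·S = -137.2007.
Root portfolio cost Δ·118+B reproduces V0=100.4850.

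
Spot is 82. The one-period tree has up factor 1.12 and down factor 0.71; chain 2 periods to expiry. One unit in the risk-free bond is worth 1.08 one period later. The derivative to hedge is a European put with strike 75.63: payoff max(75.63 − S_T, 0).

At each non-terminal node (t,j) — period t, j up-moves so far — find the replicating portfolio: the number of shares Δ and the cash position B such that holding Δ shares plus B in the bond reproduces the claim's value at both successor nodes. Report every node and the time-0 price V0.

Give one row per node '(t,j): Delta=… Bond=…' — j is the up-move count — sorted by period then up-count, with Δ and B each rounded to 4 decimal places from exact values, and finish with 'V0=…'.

Under the risk-neutral measure, an up-move has probability p* = (R−d)/(u−d) = 0.9024 and values discount at R = 1.08.
Terminal payoffs: V(2,0)=34.2938, V(2,1)=10.4236, V(2,2)=0.0000
  t=1,j=0: stock 58.2200 → up 65.2064 (V=10.4236), down 41.3362 (V=34.2938). Price 11.8078; hedge Δ=-1.0000, bond B=70.0278.
  t=1,j=1: stock 91.8400 → up 102.8608 (V=0.0000), down 65.2064 (V=10.4236). Price 0.9416; hedge Δ=-0.2768, bond B=26.3650.
  t=0,j=0: stock 82.0000 → up 91.8400 (V=0.9416), down 58.2200 (V=11.8078). Price 1.8534; hedge Δ=-0.3232, bond B=28.3563.
Root portfolio cost Δ·82+B reproduces V0=1.8534.

(0,0): Delta=-0.3232 Bond=28.3563
(1,0): Delta=-1.0000 Bond=70.0278
(1,1): Delta=-0.2768 Bond=26.3650
V0=1.8534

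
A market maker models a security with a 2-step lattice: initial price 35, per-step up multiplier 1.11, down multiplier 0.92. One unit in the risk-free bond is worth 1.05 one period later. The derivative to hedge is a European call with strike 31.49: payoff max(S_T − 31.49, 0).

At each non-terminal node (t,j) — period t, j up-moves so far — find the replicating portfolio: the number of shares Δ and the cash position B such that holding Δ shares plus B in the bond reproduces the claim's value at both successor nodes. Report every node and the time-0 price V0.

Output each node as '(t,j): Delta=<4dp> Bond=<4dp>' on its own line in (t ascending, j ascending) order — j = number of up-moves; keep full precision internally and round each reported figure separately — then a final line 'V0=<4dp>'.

(0,0): Delta=0.9156 Bond=-25.4399
(1,0): Delta=0.6950 Bond=-19.6082
(1,1): Delta=1.0000 Bond=-29.9905
V0=6.6064

No-arbitrage ⇒ martingale measure with p* = (R−d)/(u−d) = 0.6842.
Payoff layer (t=2): V(2,0)=0.0000, V(2,1)=4.2520, V(2,2)=11.6335
  t=1,j=0: stock 32.2000 → up 35.7420 (V=4.2520), down 29.6240 (V=0.0000). Price 2.7707; hedge Δ=0.6950, bond B=-19.6082.
  t=1,j=1: stock 38.8500 → up 43.1235 (V=11.6335), down 35.7420 (V=4.2520). Price 8.8595; hedge Δ=1.0000, bond B=-29.9905.
  t=0,j=0: stock 35.0000 → up 38.8500 (V=8.8595), down 32.2000 (V=2.7707). Price 6.6064; hedge Δ=0.9156, bond B=-25.4399.
Check: Δ(0,0)·S0 + B(0,0) = 6.6064 = V0.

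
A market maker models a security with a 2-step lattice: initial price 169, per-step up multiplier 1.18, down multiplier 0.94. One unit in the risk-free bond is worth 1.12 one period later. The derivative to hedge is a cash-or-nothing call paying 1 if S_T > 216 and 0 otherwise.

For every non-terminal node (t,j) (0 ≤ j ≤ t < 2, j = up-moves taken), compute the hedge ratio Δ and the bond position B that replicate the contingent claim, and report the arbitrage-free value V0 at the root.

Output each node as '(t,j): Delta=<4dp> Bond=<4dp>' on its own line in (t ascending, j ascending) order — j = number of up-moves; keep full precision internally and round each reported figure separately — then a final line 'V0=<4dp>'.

No-arbitrage ⇒ martingale measure with p* = (R−d)/(u−d) = 0.7500.
Terminal values V(2,·): V(2,0)=0.0000, V(2,1)=0.0000, V(2,2)=1.0000
Node (1,0) S=158.8600: V=(p*·0.0000+(1−p*)·0.0000)/1.12=0.0000; Δ=(0.0000−0.0000)/(187.4548−149.3284)=0.0000; B=V−Δ·S=0.0000
Node (1,1) S=199.4200: V=(p*·1.0000+(1−p*)·0.0000)/1.12=0.6696; Δ=(1.0000−0.0000)/(235.3156−187.4548)=0.0209; B=V−Δ·S=-3.4970
Node (0,0) S=169.0000: V=(p*·0.6696+(1−p*)·0.0000)/1.12=0.4484; Δ=(0.6696−0.0000)/(199.4200−158.8600)=0.0165; B=V−Δ·S=-2.3418
Each (Δ,B) replicates both successor values, so the strategy is self-financing and V0 is arbitrage-free.

(0,0): Delta=0.0165 Bond=-2.3418
(1,0): Delta=0.0000 Bond=0.0000
(1,1): Delta=0.0209 Bond=-3.4970
V0=0.4484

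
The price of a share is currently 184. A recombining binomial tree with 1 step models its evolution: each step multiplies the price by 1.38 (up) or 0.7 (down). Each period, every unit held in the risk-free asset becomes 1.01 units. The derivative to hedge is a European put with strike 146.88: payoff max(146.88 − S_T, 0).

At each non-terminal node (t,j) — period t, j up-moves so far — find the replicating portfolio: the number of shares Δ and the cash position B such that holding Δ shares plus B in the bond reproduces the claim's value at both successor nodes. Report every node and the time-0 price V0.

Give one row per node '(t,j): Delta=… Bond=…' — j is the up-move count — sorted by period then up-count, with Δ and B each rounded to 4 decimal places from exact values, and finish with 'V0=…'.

Since d<R<u, set p* = (R−d)/(u−d) = 0.4559; price each node as the discounted p*-expectation of its children.
Terminal values V(1,·): V(1,0)=18.0800, V(1,1)=0.0000
Node (0,0) S=184.0000: V=(p*·0.0000+(1−p*)·18.0800)/1.01=9.7402; Δ=(0.0000−18.0800)/(253.9200−128.8000)=-0.1445; B=V−Δ·S=36.3285
Check: Δ(0,0)·S0 + B(0,0) = 9.7402 = V0.

(0,0): Delta=-0.1445 Bond=36.3285
V0=9.7402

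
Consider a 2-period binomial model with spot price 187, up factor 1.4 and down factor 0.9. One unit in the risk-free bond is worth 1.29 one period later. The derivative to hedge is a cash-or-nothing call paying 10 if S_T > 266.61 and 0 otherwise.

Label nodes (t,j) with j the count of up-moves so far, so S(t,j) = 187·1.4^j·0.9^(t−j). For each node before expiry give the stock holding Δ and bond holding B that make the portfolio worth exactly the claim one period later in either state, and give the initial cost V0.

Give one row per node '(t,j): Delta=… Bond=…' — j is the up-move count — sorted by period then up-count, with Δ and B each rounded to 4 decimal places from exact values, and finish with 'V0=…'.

(0,0): Delta=0.0647 Bond=-8.4370
(1,0): Delta=0.0000 Bond=0.0000
(1,1): Delta=0.0764 Bond=-13.9535
V0=3.6560

Since d<R<u, set p* = (R−d)/(u−d) = 0.7800; price each node as the discounted p*-expectation of its children.
Payoff layer (t=2): V(2,0)=0.0000, V(2,1)=0.0000, V(2,2)=10.0000
(1,0): S=168.3000. Δ = (V_up−V_dn)/(S_up−S_dn) = (0.0000−0.0000)/(235.6200−151.4700) = 0.0000. V = [p*·0.0000 + (1−p*)·0.0000]/1.29 = 0.0000. B = V − Δ·S = 0.0000.
(1,1): S=261.8000. Δ = (V_up−V_dn)/(S_up−S_dn) = (10.0000−0.0000)/(366.5200−235.6200) = 0.0764. V = [p*·10.0000 + (1−p*)·0.0000]/1.29 = 6.0465. B = V − Δ·S = -13.9535.
(0,0): S=187.0000. Δ = (V_up−V_dn)/(S_up−S_dn) = (6.0465−0.0000)/(261.8000−168.3000) = 0.0647. V = [p*·6.0465 + (1−p*)·0.0000]/1.29 = 3.6560. B = V − Δ·S = -8.4370.
Each (Δ,B) replicates both successor values, so the strategy is self-financing and V0 is arbitrage-free.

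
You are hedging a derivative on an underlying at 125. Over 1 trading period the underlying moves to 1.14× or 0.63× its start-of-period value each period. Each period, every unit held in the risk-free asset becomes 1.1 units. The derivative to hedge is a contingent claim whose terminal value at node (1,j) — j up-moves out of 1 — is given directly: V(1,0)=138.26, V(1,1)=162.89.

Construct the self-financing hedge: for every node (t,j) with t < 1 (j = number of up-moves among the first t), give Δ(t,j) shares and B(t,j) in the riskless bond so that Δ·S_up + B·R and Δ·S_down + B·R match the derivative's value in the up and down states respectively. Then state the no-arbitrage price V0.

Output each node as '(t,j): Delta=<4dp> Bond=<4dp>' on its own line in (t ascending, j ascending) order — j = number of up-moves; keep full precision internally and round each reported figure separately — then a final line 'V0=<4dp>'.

Since d<R<u, set p* = (R−d)/(u−d) = 0.9216; price each node as the discounted p*-expectation of its children.
Terminal payoffs: V(1,0)=138.2600, V(1,1)=162.8900
Node (0,0) S=125.0000: V=(p*·162.8900+(1−p*)·138.2600)/1.1=146.3257; Δ=(162.8900−138.2600)/(142.5000−78.7500)=0.3864; B=V−Δ·S=98.0316
Root portfolio cost Δ·125+B reproduces V0=146.3257.

(0,0): Delta=0.3864 Bond=98.0316
V0=146.3257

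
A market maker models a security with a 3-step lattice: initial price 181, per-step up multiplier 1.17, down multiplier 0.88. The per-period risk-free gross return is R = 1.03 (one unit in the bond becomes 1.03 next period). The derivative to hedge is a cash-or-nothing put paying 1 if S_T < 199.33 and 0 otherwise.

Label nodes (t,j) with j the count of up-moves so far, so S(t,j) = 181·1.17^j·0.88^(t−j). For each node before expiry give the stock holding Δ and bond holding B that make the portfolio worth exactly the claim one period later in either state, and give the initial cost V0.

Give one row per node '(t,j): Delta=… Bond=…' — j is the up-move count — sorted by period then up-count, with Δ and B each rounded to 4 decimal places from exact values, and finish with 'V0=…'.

Under the risk-neutral measure, an up-move has probability p* = (R−d)/(u−d) = 0.5172 and values discount at R = 1.03.
At expiry t=3: V(3,0)=1.0000, V(3,1)=1.0000, V(3,2)=0.0000, V(3,3)=0.0000
Node (2,0) S=140.1664: V=(p*·1.0000+(1−p*)·1.0000)/1.03=0.9709; Δ=(1.0000−1.0000)/(163.9947−123.3464)=0.0000; B=V−Δ·S=0.9709
Node (2,1) S=186.3576: V=(p*·0.0000+(1−p*)·1.0000)/1.03=0.4687; Δ=(0.0000−1.0000)/(218.0384−163.9947)=-0.0185; B=V−Δ·S=3.9170
Node (2,2) S=247.7709: V=(p*·0.0000+(1−p*)·0.0000)/1.03=0.0000; Δ=(0.0000−0.0000)/(289.8920−218.0384)=0.0000; B=V−Δ·S=0.0000
Node (1,0) S=159.2800: V=(p*·0.4687+(1−p*)·0.9709)/1.03=0.6904; Δ=(0.4687−0.9709)/(186.3576−140.1664)=-0.0109; B=V−Δ·S=2.4221
Node (1,1) S=211.7700: V=(p*·0.0000+(1−p*)·0.4687)/1.03=0.2197; Δ=(0.0000−0.4687)/(247.7709−186.3576)=-0.0076; B=V−Δ·S=1.8359
Node (0,0) S=181.0000: V=(p*·0.2197+(1−p*)·0.6904)/1.03=0.4339; Δ=(0.2197−0.6904)/(211.7700−159.2800)=-0.0090; B=V−Δ·S=2.0571
Each (Δ,B) replicates both successor values, so the strategy is self-financing and V0 is arbitrage-free.

(0,0): Delta=-0.0090 Bond=2.0571
(1,0): Delta=-0.0109 Bond=2.4221
(1,1): Delta=-0.0076 Bond=1.8359
(2,0): Delta=0.0000 Bond=0.9709
(2,1): Delta=-0.0185 Bond=3.9170
(2,2): Delta=0.0000 Bond=0.0000
V0=0.4339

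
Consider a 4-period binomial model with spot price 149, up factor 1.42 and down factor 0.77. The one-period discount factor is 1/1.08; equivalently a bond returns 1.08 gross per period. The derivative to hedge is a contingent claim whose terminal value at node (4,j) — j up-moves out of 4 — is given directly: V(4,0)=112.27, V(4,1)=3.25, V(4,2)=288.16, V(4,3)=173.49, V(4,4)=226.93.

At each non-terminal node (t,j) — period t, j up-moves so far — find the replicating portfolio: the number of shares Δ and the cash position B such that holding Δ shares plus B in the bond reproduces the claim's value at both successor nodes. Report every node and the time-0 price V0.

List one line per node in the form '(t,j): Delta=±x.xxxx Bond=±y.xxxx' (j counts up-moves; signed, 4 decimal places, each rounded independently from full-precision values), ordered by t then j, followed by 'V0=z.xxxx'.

(0,0): Delta=0.4983 Bond=49.2392
(1,0): Delta=0.9915 Bond=-3.3963
(1,1): Delta=0.2051 Bond=115.2279
(2,0): Delta=1.2715 Bond=-28.4089
(2,1): Delta=0.8249 Bond=23.4673
(2,2): Delta=-0.1635 Bond=235.1971
(3,0): Delta=-2.4657 Bond=223.5340
(3,1): Delta=3.4941 Bond=-309.4989
(3,2): Delta=-0.7626 Bond=392.5925
(3,3): Delta=0.1927 Bond=102.0224
V0=123.4923

No-arbitrage ⇒ martingale measure with p* = (R−d)/(u−d) = 0.4769.
At expiry t=4: V(4,0)=112.2700, V(4,1)=3.2500, V(4,2)=288.1600, V(4,3)=173.4900, V(4,4)=226.9300
  t=3,j=0: stock 68.0234 → up 96.5933 (V=3.2500), down 52.3780 (V=112.2700). Price 55.8110; hedge Δ=-2.4657, bond B=223.5340.
  t=3,j=1: stock 125.4458 → up 178.1330 (V=288.1600), down 96.5933 (V=3.2500). Price 128.8242; hedge Δ=3.4941, bond B=-309.4989.
  t=3,j=2: stock 231.3416 → up 328.5050 (V=173.4900), down 178.1330 (V=288.1600). Price 216.1771; hedge Δ=-0.7626, bond B=392.5925.
  t=3,j=3: stock 426.6299 → up 605.8145 (V=226.9300), down 328.5050 (V=173.4900). Price 184.2377; hedge Δ=0.1927, bond B=102.0224.
  t=2,j=0: stock 88.3421 → up 125.4458 (V=128.8242), down 68.0234 (V=55.8110). Price 83.9191; hedge Δ=1.2715, bond B=-28.4089.
  t=2,j=1: stock 162.9166 → up 231.3416 (V=216.1771), down 125.4458 (V=128.8242). Price 157.8563; hedge Δ=0.8249, bond B=23.4673.
  t=2,j=2: stock 300.4436 → up 426.6299 (V=184.2377), down 231.3416 (V=216.1771). Price 186.0597; hedge Δ=-0.1635, bond B=235.1971.
  t=1,j=0: stock 114.7300 → up 162.9166 (V=157.8563), down 88.3421 (V=83.9191). Price 110.3532; hedge Δ=0.9915, bond B=-3.3963.
  t=1,j=1: stock 211.5800 → up 300.4436 (V=186.0597), down 162.9166 (V=157.8563). Price 158.6177; hedge Δ=0.2051, bond B=115.2279.
  t=0,j=0: stock 149.0000 → up 211.5800 (V=158.6177), down 114.7300 (V=110.3532). Price 123.4923; hedge Δ=0.4983, bond B=49.2392.
Self-financing check: at every node Δ·S+B equals the discounted successor values.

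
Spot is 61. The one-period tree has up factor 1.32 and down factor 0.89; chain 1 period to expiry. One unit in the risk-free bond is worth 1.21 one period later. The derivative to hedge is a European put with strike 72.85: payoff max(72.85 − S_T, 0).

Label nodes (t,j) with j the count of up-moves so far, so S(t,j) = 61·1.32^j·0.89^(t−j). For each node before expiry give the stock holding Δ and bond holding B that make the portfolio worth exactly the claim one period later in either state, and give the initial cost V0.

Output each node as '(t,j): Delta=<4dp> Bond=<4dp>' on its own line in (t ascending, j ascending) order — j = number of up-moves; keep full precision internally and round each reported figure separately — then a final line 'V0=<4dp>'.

No-arbitrage ⇒ martingale measure with p* = (R−d)/(u−d) = 0.7442.
Payoff layer (t=1): V(1,0)=18.5600, V(1,1)=0.0000
  t=0,j=0: stock 61.0000 → up 80.5200 (V=0.0000), down 54.2900 (V=18.5600). Price 3.9239; hedge Δ=-0.7076, bond B=47.0867.
The time-0 hedge costs 3.9239, which is the no-arbitrage price.

(0,0): Delta=-0.7076 Bond=47.0867
V0=3.9239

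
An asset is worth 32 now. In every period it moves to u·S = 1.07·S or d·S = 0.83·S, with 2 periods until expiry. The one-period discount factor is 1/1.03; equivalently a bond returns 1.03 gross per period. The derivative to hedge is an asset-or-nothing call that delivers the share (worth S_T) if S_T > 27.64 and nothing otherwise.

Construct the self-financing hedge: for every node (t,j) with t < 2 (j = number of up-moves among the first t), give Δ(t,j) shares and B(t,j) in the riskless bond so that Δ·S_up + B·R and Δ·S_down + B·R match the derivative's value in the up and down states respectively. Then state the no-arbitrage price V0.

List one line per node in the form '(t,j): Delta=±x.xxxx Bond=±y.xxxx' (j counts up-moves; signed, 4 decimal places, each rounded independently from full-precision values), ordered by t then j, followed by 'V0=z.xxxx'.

(0,0): Delta=1.4645 Bond=-15.4402
(1,0): Delta=4.4583 Bond=-95.4205
(1,1): Delta=1.0000 Bond=0.0000
V0=31.4228

No-arbitrage ⇒ martingale measure with p* = (R−d)/(u−d) = 0.8333.
At expiry t=2: V(2,0)=0.0000, V(2,1)=28.4192, V(2,2)=36.6368
  t=1,j=0: stock 26.5600 → up 28.4192 (V=28.4192), down 22.0448 (V=0.0000). Price 22.9929; hedge Δ=4.4583, bond B=-95.4205.
  t=1,j=1: stock 34.2400 → up 36.6368 (V=36.6368), down 28.4192 (V=28.4192). Price 34.2400; hedge Δ=1.0000, bond B=0.0000.
  t=0,j=0: stock 32.0000 → up 34.2400 (V=34.2400), down 26.5600 (V=22.9929). Price 31.4228; hedge Δ=1.4645, bond B=-15.4402.
Root portfolio cost Δ·32+B reproduces V0=31.4228.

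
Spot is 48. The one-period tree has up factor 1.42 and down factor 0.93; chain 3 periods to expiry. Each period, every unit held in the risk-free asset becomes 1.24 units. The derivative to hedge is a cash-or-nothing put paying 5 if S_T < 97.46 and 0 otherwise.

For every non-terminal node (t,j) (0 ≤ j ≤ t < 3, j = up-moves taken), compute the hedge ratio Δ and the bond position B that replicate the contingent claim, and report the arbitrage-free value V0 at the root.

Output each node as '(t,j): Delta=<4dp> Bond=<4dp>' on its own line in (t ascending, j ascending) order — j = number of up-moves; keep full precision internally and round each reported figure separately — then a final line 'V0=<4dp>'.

Since d<R<u, set p* = (R−d)/(u−d) = 0.6327; price each node as the discounted p*-expectation of its children.
Payoff layer (t=3): V(3,0)=5.0000, V(3,1)=5.0000, V(3,2)=5.0000, V(3,3)=0.0000
  t=2,j=0: stock 41.5152 → up 58.9516 (V=5.0000), down 38.6091 (V=5.0000). Price 4.0323; hedge Δ=0.0000, bond B=4.0323.
  t=2,j=1: stock 63.3888 → up 90.0121 (V=5.0000), down 58.9516 (V=5.0000). Price 4.0323; hedge Δ=0.0000, bond B=4.0323.
  t=2,j=2: stock 96.7872 → up 137.4378 (V=0.0000), down 90.0121 (V=5.0000). Price 1.4812; hedge Δ=-0.1054, bond B=11.6853.
  t=1,j=0: stock 44.6400 → up 63.3888 (V=4.0323), down 41.5152 (V=4.0323). Price 3.2518; hedge Δ=0.0000, bond B=3.2518.
  t=1,j=1: stock 68.1600 → up 96.7872 (V=1.4812), down 63.3888 (V=4.0323). Price 1.9503; hedge Δ=-0.0764, bond B=7.1564.
  t=0,j=0: stock 48.0000 → up 68.1600 (V=1.9503), down 44.6400 (V=3.2518). Price 1.9584; hedge Δ=-0.0553, bond B=4.6146.
Each (Δ,B) replicates both successor values, so the strategy is self-financing and V0 is arbitrage-free.

(0,0): Delta=-0.0553 Bond=4.6146
(1,0): Delta=0.0000 Bond=3.2518
(1,1): Delta=-0.0764 Bond=7.1564
(2,0): Delta=0.0000 Bond=4.0323
(2,1): Delta=0.0000 Bond=4.0323
(2,2): Delta=-0.1054 Bond=11.6853
V0=1.9584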